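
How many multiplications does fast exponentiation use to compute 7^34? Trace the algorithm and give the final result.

Computing 7^34 by squaring (build up from 7^1; each line after the first costs one multiplication):

7^1 = 7
7^2 = (7^1)^2 = 7^2 = 49
7^4 = (7^2)^2 = 49^2 = 2401
7^8 = (7^4)^2 = 2401^2 = 5764801
7^16 = (7^8)^2 = 5764801^2 = 33232930569601
7^17 = 7 * 7^16 = 7 * 33232930569601 = 232630513987207
7^34 = (7^17)^2 = 232630513987207^2 = 54116956037952111668959660849

Result: 54116956037952111668959660849
Multiplications needed: 6 (6 lines after 7^1)

7^34 = 54116956037952111668959660849. Using exponentiation by squaring, this requires 6 multiplications. The key idea: if the exponent is even, square the half-power; if odd, multiply by the base once.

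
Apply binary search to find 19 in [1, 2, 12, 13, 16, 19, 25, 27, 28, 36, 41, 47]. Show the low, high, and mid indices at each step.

Binary search for 19 in [1, 2, 12, 13, 16, 19, 25, 27, 28, 36, 41, 47]:

lo=0, hi=11, mid=5, arr[mid]=19 -> Found target at index 5!

Binary search finds 19 at index 5 after 1 comparisons. The search repeatedly halves the search space by comparing with the middle element.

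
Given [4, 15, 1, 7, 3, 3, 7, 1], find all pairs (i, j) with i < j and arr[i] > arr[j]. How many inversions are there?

Finding inversions in [4, 15, 1, 7, 3, 3, 7, 1]:

(0, 2): arr[0]=4 > arr[2]=1
(0, 4): arr[0]=4 > arr[4]=3
(0, 5): arr[0]=4 > arr[5]=3
(0, 7): arr[0]=4 > arr[7]=1
(1, 2): arr[1]=15 > arr[2]=1
(1, 3): arr[1]=15 > arr[3]=7
(1, 4): arr[1]=15 > arr[4]=3
(1, 5): arr[1]=15 > arr[5]=3
(1, 6): arr[1]=15 > arr[6]=7
(1, 7): arr[1]=15 > arr[7]=1
(3, 4): arr[3]=7 > arr[4]=3
(3, 5): arr[3]=7 > arr[5]=3
(3, 7): arr[3]=7 > arr[7]=1
(4, 7): arr[4]=3 > arr[7]=1
(5, 7): arr[5]=3 > arr[7]=1
(6, 7): arr[6]=7 > arr[7]=1

Total inversions: 16

The array has 16 inversion(s): (0,2), (0,4), (0,5), (0,7), (1,2), (1,3), (1,4), (1,5), (1,6), (1,7), (3,4), (3,5), (3,7), (4,7), (5,7), (6,7). Each pair (i,j) satisfies i < j and arr[i] > arr[j].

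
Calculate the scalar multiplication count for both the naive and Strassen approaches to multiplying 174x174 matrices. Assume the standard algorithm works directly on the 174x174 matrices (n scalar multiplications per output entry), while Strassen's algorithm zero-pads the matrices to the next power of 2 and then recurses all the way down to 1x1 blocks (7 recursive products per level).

Matrix multiplication for 174x174 matrices:

Strassen's algorithm requires power-of-2 dimensions. Pad 174x174 to 256x256 (next power of 2).

Standard algorithm: 174^3 = 5268024 multiplications
Strassen's algorithm: 7^(log2(256)) = 7^8 = 5764801 multiplications
Difference: 5268024 - 5764801 = -496777 (Strassen uses MORE here due to padding overhead — for small or just-over-power-of-2 n, padding can outweigh the per-level savings)

Standard: 5268024 multiplications (174^3). Strassen: 5764801 multiplications (7^8, after padding to 256x256). Strassen reduces 8 recursive multiplications to 7 at each level.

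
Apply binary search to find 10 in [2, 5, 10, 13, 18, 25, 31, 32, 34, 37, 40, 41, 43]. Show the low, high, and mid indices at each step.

Binary search for 10 in [2, 5, 10, 13, 18, 25, 31, 32, 34, 37, 40, 41, 43]:

lo=0, hi=12, mid=6, arr[mid]=31 -> 31 > 10, search left half
lo=0, hi=5, mid=2, arr[mid]=10 -> Found target at index 2!

Binary search finds 10 at index 2 after 2 comparisons. The search repeatedly halves the search space by comparing with the middle element.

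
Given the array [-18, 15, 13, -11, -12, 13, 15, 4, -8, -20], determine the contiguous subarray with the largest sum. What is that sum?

Using Kadane's algorithm on [-18, 15, 13, -11, -12, 13, 15, 4, -8, -20]:

Scanning through the array:
Position 1 (value 15): max_ending_here = 15, max_so_far = 15
Position 2 (value 13): max_ending_here = 28, max_so_far = 28
Position 3 (value -11): max_ending_here = 17, max_so_far = 28
Position 4 (value -12): max_ending_here = 5, max_so_far = 28
Position 5 (value 13): max_ending_here = 18, max_so_far = 28
Position 6 (value 15): max_ending_here = 33, max_so_far = 33
Position 7 (value 4): max_ending_here = 37, max_so_far = 37
Position 8 (value -8): max_ending_here = 29, max_so_far = 37
Position 9 (value -20): max_ending_here = 9, max_so_far = 37

Maximum subarray: [15, 13, -11, -12, 13, 15, 4]
Maximum sum: 37

The maximum subarray is [15, 13, -11, -12, 13, 15, 4] with sum 37. This subarray runs from index 1 to index 7.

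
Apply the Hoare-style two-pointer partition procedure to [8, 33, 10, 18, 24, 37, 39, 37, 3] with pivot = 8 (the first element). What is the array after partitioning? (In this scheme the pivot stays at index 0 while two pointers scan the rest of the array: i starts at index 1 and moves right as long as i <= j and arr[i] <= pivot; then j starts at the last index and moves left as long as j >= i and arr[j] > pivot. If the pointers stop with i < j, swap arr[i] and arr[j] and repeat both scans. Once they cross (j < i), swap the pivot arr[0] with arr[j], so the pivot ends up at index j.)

Hoare-style two-pointer partition with pivot = 8:

Initial array: [8, 33, 10, 18, 24, 37, 39, 37, 3]

Pointers start at i = 1, j = 8.
i stops at index 1 (arr[1]=33 > 8), j stops at index 8 (arr[8]=3 <= 8): swap arr[1] and arr[8], array becomes [8, 3, 10, 18, 24, 37, 39, 37, 33]
i ends at 2, j ends at 1: the pointers have crossed (j < i), so scanning stops.

Swap pivot arr[0] with arr[1] to place pivot at position 1: [3, 8, 10, 18, 24, 37, 39, 37, 33]
Pivot position: 1

After partitioning with pivot 8, the array becomes [3, 8, 10, 18, 24, 37, 39, 37, 33]. The pivot is placed at index 1. All elements to the left of the pivot are <= 8, and all elements to the right are > 8.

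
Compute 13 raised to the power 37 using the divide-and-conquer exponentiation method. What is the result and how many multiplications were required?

Computing 13^37 by squaring (build up from 13^1; each line after the first costs one multiplication):

13^1 = 13
13^2 = (13^1)^2 = 13^2 = 169
13^4 = (13^2)^2 = 169^2 = 28561
13^8 = (13^4)^2 = 28561^2 = 815730721
13^9 = 13 * 13^8 = 13 * 815730721 = 10604499373
13^18 = (13^9)^2 = 10604499373^2 = 112455406951957393129
13^36 = (13^18)^2 = 112455406951957393129^2 = 12646218552730347184269489080961456410641
13^37 = 13 * 13^36 = 13 * 12646218552730347184269489080961456410641 = 164400841185494513395503358052498933338333

Result: 164400841185494513395503358052498933338333
Multiplications needed: 7 (7 lines after 13^1)

13^37 = 164400841185494513395503358052498933338333. Using exponentiation by squaring, this requires 7 multiplications. The key idea: if the exponent is even, square the half-power; if odd, multiply by the base once.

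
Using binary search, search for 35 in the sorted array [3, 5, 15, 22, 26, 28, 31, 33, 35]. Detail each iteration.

Binary search for 35 in [3, 5, 15, 22, 26, 28, 31, 33, 35]:

lo=0, hi=8, mid=4, arr[mid]=26 -> 26 < 35, search right half
lo=5, hi=8, mid=6, arr[mid]=31 -> 31 < 35, search right half
lo=7, hi=8, mid=7, arr[mid]=33 -> 33 < 35, search right half
lo=8, hi=8, mid=8, arr[mid]=35 -> Found target at index 8!

Binary search finds 35 at index 8 after 4 comparisons. The search repeatedly halves the search space by comparing with the middle element.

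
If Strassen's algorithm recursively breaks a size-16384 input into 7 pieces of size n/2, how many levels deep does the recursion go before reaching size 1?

For divide and conquer with division factor 2:

Problem sizes at each level:
Level 0: 16384
Level 1: 8192
Level 2: 4096
Level 3: 2048
Level 4: 1024
Level 5: 512
Level 6: 256
Level 7: 128
Level 8: 64
Level 9: 32
Level 10: 16
Level 11: 8
Level 12: 4
Level 13: 2
Level 14: 1

The root is level 0 and the size-1 base case is level 14 (the tree spans levels 0 through 14, i.e. 15 levels counting the root), so the depth is the number of divisions: log_2(16384) = 14

The recursion tree depth is log_2(16384) = 14. At each level, the problem size is divided by 2, so it takes 14 divisions to reduce to a base case of size 1. The algorithm makes 7 recursive calls at each level.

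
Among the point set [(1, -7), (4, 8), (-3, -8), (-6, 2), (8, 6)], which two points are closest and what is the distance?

Computing all pairwise distances among 5 points:

d((1, -7), (4, 8)) = 15.2971
d((1, -7), (-3, -8)) = 4.1231 <-- minimum
d((1, -7), (-6, 2)) = 11.4018
d((1, -7), (8, 6)) = 14.7648
d((4, 8), (-3, -8)) = 17.4642
d((4, 8), (-6, 2)) = 11.6619
d((4, 8), (8, 6)) = 4.4721
d((-3, -8), (-6, 2)) = 10.4403
d((-3, -8), (8, 6)) = 17.8045
d((-6, 2), (8, 6)) = 14.5602

Closest pair: (1, -7) and (-3, -8) with distance 4.1231

The closest pair is (1, -7) and (-3, -8) with Euclidean distance 4.1231. For 5 points, brute-force pairwise comparison is shown above. For large n, the divide-and-conquer algorithm (sort by x, recurse on halves, check the dividing strip) achieves O(n log n).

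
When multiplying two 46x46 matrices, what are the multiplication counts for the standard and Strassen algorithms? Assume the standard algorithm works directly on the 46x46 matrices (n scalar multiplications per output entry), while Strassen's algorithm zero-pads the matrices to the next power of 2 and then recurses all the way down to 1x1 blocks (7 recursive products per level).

Matrix multiplication for 46x46 matrices:

Strassen's algorithm requires power-of-2 dimensions. Pad 46x46 to 64x64 (next power of 2).

Standard algorithm: 46^3 = 97336 multiplications
Strassen's algorithm: 7^(log2(64)) = 7^6 = 117649 multiplications
Difference: 97336 - 117649 = -20313 (Strassen uses MORE here due to padding overhead — for small or just-over-power-of-2 n, padding can outweigh the per-level savings)

Standard: 97336 multiplications (46^3). Strassen: 117649 multiplications (7^6, after padding to 64x64). Strassen reduces 8 recursive multiplications to 7 at each level.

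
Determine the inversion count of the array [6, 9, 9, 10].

Finding inversions in [6, 9, 9, 10]:


Total inversions: 0

The array has 0 inversions. It is already sorted.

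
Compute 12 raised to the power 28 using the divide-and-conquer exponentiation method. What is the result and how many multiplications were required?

Computing 12^28 by squaring (build up from 12^1; each line after the first costs one multiplication):

12^1 = 12
12^2 = (12^1)^2 = 12^2 = 144
12^3 = 12 * 12^2 = 12 * 144 = 1728
12^6 = (12^3)^2 = 1728^2 = 2985984
12^7 = 12 * 12^6 = 12 * 2985984 = 35831808
12^14 = (12^7)^2 = 35831808^2 = 1283918464548864
12^28 = (12^14)^2 = 1283918464548864^2 = 1648446623609512543951043690496

Result: 1648446623609512543951043690496
Multiplications needed: 6 (6 lines after 12^1)

12^28 = 1648446623609512543951043690496. Using exponentiation by squaring, this requires 6 multiplications. The key idea: if the exponent is even, square the half-power; if odd, multiply by the base once.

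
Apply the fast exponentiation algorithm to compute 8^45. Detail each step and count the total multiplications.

Computing 8^45 by squaring (build up from 8^1; each line after the first costs one multiplication):

8^1 = 8
8^2 = (8^1)^2 = 8^2 = 64
8^4 = (8^2)^2 = 64^2 = 4096
8^5 = 8 * 8^4 = 8 * 4096 = 32768
8^10 = (8^5)^2 = 32768^2 = 1073741824
8^11 = 8 * 8^10 = 8 * 1073741824 = 8589934592
8^22 = (8^11)^2 = 8589934592^2 = 73786976294838206464
8^44 = (8^22)^2 = 73786976294838206464^2 = 5444517870735015415413993718908291383296
8^45 = 8 * 8^44 = 8 * 5444517870735015415413993718908291383296 = 43556142965880123323311949751266331066368

Result: 43556142965880123323311949751266331066368
Multiplications needed: 8 (8 lines after 8^1)

8^45 = 43556142965880123323311949751266331066368. Using exponentiation by squaring, this requires 8 multiplications. The key idea: if the exponent is even, square the half-power; if odd, multiply by the base once.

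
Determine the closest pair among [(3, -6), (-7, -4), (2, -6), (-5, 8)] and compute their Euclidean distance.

Computing all pairwise distances among 4 points:

d((3, -6), (-7, -4)) = 10.198
d((3, -6), (2, -6)) = 1.0 <-- minimum
d((3, -6), (-5, 8)) = 16.1245
d((-7, -4), (2, -6)) = 9.2195
d((-7, -4), (-5, 8)) = 12.1655
d((2, -6), (-5, 8)) = 15.6525

Closest pair: (3, -6) and (2, -6) with distance 1.0

The closest pair is (3, -6) and (2, -6) with Euclidean distance 1.0. For 4 points, brute-force pairwise comparison is shown above. For large n, the divide-and-conquer algorithm (sort by x, recurse on halves, check the dividing strip) achieves O(n log n).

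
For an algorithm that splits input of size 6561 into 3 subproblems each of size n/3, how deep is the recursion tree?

For divide and conquer with division factor 3:

Problem sizes at each level:
Level 0: 6561
Level 1: 2187
Level 2: 729
Level 3: 243
Level 4: 81
Level 5: 27
Level 6: 9
Level 7: 3
Level 8: 1

The root is level 0 and the size-1 base case is level 8 (the tree spans levels 0 through 8, i.e. 9 levels counting the root), so the depth is the number of divisions: log_3(6561) = 8

The recursion tree depth is log_3(6561) = 8. At each level, the problem size is divided by 3, so it takes 8 divisions to reduce to a base case of size 1. The algorithm makes 3 recursive calls at each level.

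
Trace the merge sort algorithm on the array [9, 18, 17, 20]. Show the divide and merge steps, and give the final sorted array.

Merge sort trace:

Split: [9, 18, 17, 20] -> [9, 18] and [17, 20]
  Split: [9, 18] -> [9] and [18]
  Merge: [9] + [18] -> [9, 18]
  Split: [17, 20] -> [17] and [20]
  Merge: [17] + [20] -> [17, 20]
Merge: [9, 18] + [17, 20] -> [9, 17, 18, 20]

Final sorted array: [9, 17, 18, 20]

The merge sort proceeds by recursively splitting the array and merging sorted halves.
After all merges, the sorted array is [9, 17, 18, 20].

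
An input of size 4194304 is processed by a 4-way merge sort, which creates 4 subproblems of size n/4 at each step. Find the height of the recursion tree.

For divide and conquer with division factor 4:

Problem sizes at each level:
Level 0: 4194304
Level 1: 1048576
Level 2: 262144
Level 3: 65536
Level 4: 16384
Level 5: 4096
Level 6: 1024
Level 7: 256
Level 8: 64
Level 9: 16
Level 10: 4
Level 11: 1

The root is level 0 and the size-1 base case is level 11 (the tree spans levels 0 through 11, i.e. 12 levels counting the root), so the depth is the number of divisions: log_4(4194304) = 11

The recursion tree depth is log_4(4194304) = 11. At each level, the problem size is divided by 4, so it takes 11 divisions to reduce to a base case of size 1. The algorithm makes 4 recursive calls at each level.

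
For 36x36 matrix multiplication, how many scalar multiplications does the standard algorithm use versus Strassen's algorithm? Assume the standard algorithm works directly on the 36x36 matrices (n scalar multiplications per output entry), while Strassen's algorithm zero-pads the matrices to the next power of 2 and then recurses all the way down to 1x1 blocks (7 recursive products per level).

Matrix multiplication for 36x36 matrices:

Strassen's algorithm requires power-of-2 dimensions. Pad 36x36 to 64x64 (next power of 2).

Standard algorithm: 36^3 = 46656 multiplications
Strassen's algorithm: 7^(log2(64)) = 7^6 = 117649 multiplications
Difference: 46656 - 117649 = -70993 (Strassen uses MORE here due to padding overhead — for small or just-over-power-of-2 n, padding can outweigh the per-level savings)

Standard: 46656 multiplications (36^3). Strassen: 117649 multiplications (7^6, after padding to 64x64). Strassen reduces 8 recursive multiplications to 7 at each level.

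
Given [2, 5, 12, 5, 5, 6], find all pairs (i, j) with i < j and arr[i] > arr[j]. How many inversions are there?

Finding inversions in [2, 5, 12, 5, 5, 6]:

(2, 3): arr[2]=12 > arr[3]=5
(2, 4): arr[2]=12 > arr[4]=5
(2, 5): arr[2]=12 > arr[5]=6

Total inversions: 3

The array has 3 inversion(s): (2,3), (2,4), (2,5). Each pair (i,j) satisfies i < j and arr[i] > arr[j].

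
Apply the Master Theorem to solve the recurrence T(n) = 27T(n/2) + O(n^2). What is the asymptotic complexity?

Master Theorem for T(n) = 27T(n/2) + O(n^2):

a = 27, b = 2, c = 2
log_b(a) = log_2(27) = 4.7549

Case 1: c = 2 < log_2(27) = 4.7549
T(n) = O(n^(log_2 27))

For T(n) = 27T(n/2) + O(n^2): log_2(27) = 4.7549. This is Case 1 of the Master Theorem (c < log_b(a), work dominated by leaves), giving O(n^(log_2 27)).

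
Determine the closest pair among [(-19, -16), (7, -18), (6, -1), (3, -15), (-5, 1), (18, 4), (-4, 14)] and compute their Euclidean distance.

Computing all pairwise distances among 7 points:

d((-19, -16), (7, -18)) = 26.0768
d((-19, -16), (6, -1)) = 29.1548
d((-19, -16), (3, -15)) = 22.0227
d((-19, -16), (-5, 1)) = 22.0227
d((-19, -16), (18, 4)) = 42.0595
d((-19, -16), (-4, 14)) = 33.541
d((7, -18), (6, -1)) = 17.0294
d((7, -18), (3, -15)) = 5.0 <-- minimum
d((7, -18), (-5, 1)) = 22.4722
d((7, -18), (18, 4)) = 24.5967
d((7, -18), (-4, 14)) = 33.8378
d((6, -1), (3, -15)) = 14.3178
d((6, -1), (-5, 1)) = 11.1803
d((6, -1), (18, 4)) = 13.0
d((6, -1), (-4, 14)) = 18.0278
d((3, -15), (-5, 1)) = 17.8885
d((3, -15), (18, 4)) = 24.2074
d((3, -15), (-4, 14)) = 29.8329
d((-5, 1), (18, 4)) = 23.1948
d((-5, 1), (-4, 14)) = 13.0384
d((18, 4), (-4, 14)) = 24.1661

Closest pair: (7, -18) and (3, -15) with distance 5.0

The closest pair is (7, -18) and (3, -15) with Euclidean distance 5.0. For 7 points, brute-force pairwise comparison is shown above. For large n, the divide-and-conquer algorithm (sort by x, recurse on halves, check the dividing strip) achieves O(n log n).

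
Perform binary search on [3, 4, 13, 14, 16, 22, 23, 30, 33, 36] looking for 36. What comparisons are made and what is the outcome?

Binary search for 36 in [3, 4, 13, 14, 16, 22, 23, 30, 33, 36]:

lo=0, hi=9, mid=4, arr[mid]=16 -> 16 < 36, search right half
lo=5, hi=9, mid=7, arr[mid]=30 -> 30 < 36, search right half
lo=8, hi=9, mid=8, arr[mid]=33 -> 33 < 36, search right half
lo=9, hi=9, mid=9, arr[mid]=36 -> Found target at index 9!

Binary search finds 36 at index 9 after 4 comparisons. The search repeatedly halves the search space by comparing with the middle element.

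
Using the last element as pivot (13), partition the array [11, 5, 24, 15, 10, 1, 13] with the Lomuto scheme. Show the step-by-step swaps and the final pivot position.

Lomuto partition with pivot = 13:

Initial array: [11, 5, 24, 15, 10, 1, 13]

arr[0]=11 <= 13: swap with position 0, array becomes [11, 5, 24, 15, 10, 1, 13]
arr[1]=5 <= 13: swap with position 1, array becomes [11, 5, 24, 15, 10, 1, 13]
arr[2]=24 > 13: no swap
arr[3]=15 > 13: no swap
arr[4]=10 <= 13: swap with position 2, array becomes [11, 5, 10, 15, 24, 1, 13]
arr[5]=1 <= 13: swap with position 3, array becomes [11, 5, 10, 1, 24, 15, 13]

Place pivot at position 4: [11, 5, 10, 1, 13, 15, 24]
Pivot position: 4

After partitioning with pivot 13, the array becomes [11, 5, 10, 1, 13, 15, 24]. The pivot is placed at index 4. All elements to the left of the pivot are <= 13, and all elements to the right are > 13.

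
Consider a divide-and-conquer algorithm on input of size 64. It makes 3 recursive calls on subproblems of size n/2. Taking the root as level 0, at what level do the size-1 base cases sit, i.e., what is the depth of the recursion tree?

For divide and conquer with division factor 2:

Problem sizes at each level:
Level 0: 64
Level 1: 32
Level 2: 16
Level 3: 8
Level 4: 4
Level 5: 2
Level 6: 1

The root is level 0 and the size-1 base case is level 6 (the tree spans levels 0 through 6, i.e. 7 levels counting the root), so the depth is the number of divisions: log_2(64) = 6

The recursion tree depth is log_2(64) = 6. At each level, the problem size is divided by 2, so it takes 6 divisions to reduce to a base case of size 1. The algorithm makes 3 recursive calls at each level.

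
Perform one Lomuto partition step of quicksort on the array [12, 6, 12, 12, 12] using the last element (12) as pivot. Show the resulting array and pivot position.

Lomuto partition with pivot = 12:

Initial array: [12, 6, 12, 12, 12]

arr[0]=12 <= 12: swap with position 0, array becomes [12, 6, 12, 12, 12]
arr[1]=6 <= 12: swap with position 1, array becomes [12, 6, 12, 12, 12]
arr[2]=12 <= 12: swap with position 2, array becomes [12, 6, 12, 12, 12]
arr[3]=12 <= 12: swap with position 3, array becomes [12, 6, 12, 12, 12]

Place pivot at position 4: [12, 6, 12, 12, 12]
Pivot position: 4

After partitioning with pivot 12, the array becomes [12, 6, 12, 12, 12]. The pivot is placed at index 4. All elements to the left of the pivot are <= 12, and all elements to the right are > 12.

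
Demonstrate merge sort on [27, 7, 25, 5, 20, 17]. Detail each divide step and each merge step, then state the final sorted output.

Merge sort trace:

Split: [27, 7, 25, 5, 20, 17] -> [27, 7, 25] and [5, 20, 17]
  Split: [27, 7, 25] -> [27] and [7, 25]
    Split: [7, 25] -> [7] and [25]
    Merge: [7] + [25] -> [7, 25]
  Merge: [27] + [7, 25] -> [7, 25, 27]
  Split: [5, 20, 17] -> [5] and [20, 17]
    Split: [20, 17] -> [20] and [17]
    Merge: [20] + [17] -> [17, 20]
  Merge: [5] + [17, 20] -> [5, 17, 20]
Merge: [7, 25, 27] + [5, 17, 20] -> [5, 7, 17, 20, 25, 27]

Final sorted array: [5, 7, 17, 20, 25, 27]

The merge sort proceeds by recursively splitting the array and merging sorted halves.
After all merges, the sorted array is [5, 7, 17, 20, 25, 27].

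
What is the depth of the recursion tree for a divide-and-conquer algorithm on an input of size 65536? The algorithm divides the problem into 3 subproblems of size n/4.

For divide and conquer with division factor 4:

Problem sizes at each level:
Level 0: 65536
Level 1: 16384
Level 2: 4096
Level 3: 1024
Level 4: 256
Level 5: 64
Level 6: 16
Level 7: 4
Level 8: 1

The root is level 0 and the size-1 base case is level 8 (the tree spans levels 0 through 8, i.e. 9 levels counting the root), so the depth is the number of divisions: log_4(65536) = 8

The recursion tree depth is log_4(65536) = 8. At each level, the problem size is divided by 4, so it takes 8 divisions to reduce to a base case of size 1. The algorithm makes 3 recursive calls at each level.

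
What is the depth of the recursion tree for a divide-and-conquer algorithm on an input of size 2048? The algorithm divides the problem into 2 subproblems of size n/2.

For divide and conquer with division factor 2:

Problem sizes at each level:
Level 0: 2048
Level 1: 1024
Level 2: 512
Level 3: 256
Level 4: 128
Level 5: 64
Level 6: 32
Level 7: 16
Level 8: 8
Level 9: 4
Level 10: 2
Level 11: 1

The root is level 0 and the size-1 base case is level 11 (the tree spans levels 0 through 11, i.e. 12 levels counting the root), so the depth is the number of divisions: log_2(2048) = 11

The recursion tree depth is log_2(2048) = 11. At each level, the problem size is divided by 2, so it takes 11 divisions to reduce to a base case of size 1. The algorithm makes 2 recursive calls at each level.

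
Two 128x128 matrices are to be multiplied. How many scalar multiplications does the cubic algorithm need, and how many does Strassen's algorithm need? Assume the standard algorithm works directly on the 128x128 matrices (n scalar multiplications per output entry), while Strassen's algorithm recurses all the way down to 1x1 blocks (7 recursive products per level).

Matrix multiplication for 128x128 matrices:

Standard algorithm: 128^3 = 2097152 multiplications
Strassen's algorithm: 7^(log2(128)) = 7^7 = 823543 multiplications
Savings: 2097152 - 823543 = 1273609 multiplications

Standard: 2097152 multiplications (128^3). Strassen: 823543 multiplications (7^7). Strassen reduces 8 recursive multiplications to 7 at each level.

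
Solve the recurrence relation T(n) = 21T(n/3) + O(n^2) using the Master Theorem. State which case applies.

Master Theorem for T(n) = 21T(n/3) + O(n^2):

a = 21, b = 3, c = 2
log_b(a) = log_3(21) = 2.7712

Case 1: c = 2 < log_3(21) = 2.7712
T(n) = O(n^(log_3 21))

For T(n) = 21T(n/3) + O(n^2): log_3(21) = 2.7712. This is Case 1 of the Master Theorem (c < log_b(a), work dominated by leaves), giving O(n^(log_3 21)).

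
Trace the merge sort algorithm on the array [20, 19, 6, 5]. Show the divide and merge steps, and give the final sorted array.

Merge sort trace:

Split: [20, 19, 6, 5] -> [20, 19] and [6, 5]
  Split: [20, 19] -> [20] and [19]
  Merge: [20] + [19] -> [19, 20]
  Split: [6, 5] -> [6] and [5]
  Merge: [6] + [5] -> [5, 6]
Merge: [19, 20] + [5, 6] -> [5, 6, 19, 20]

Final sorted array: [5, 6, 19, 20]

The merge sort proceeds by recursively splitting the array and merging sorted halves.
After all merges, the sorted array is [5, 6, 19, 20].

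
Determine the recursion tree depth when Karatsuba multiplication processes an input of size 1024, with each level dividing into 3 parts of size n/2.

For divide and conquer with division factor 2:

Problem sizes at each level:
Level 0: 1024
Level 1: 512
Level 2: 256
Level 3: 128
Level 4: 64
Level 5: 32
Level 6: 16
Level 7: 8
Level 8: 4
Level 9: 2
Level 10: 1

The root is level 0 and the size-1 base case is level 10 (the tree spans levels 0 through 10, i.e. 11 levels counting the root), so the depth is the number of divisions: log_2(1024) = 10

The recursion tree depth is log_2(1024) = 10. At each level, the problem size is divided by 2, so it takes 10 divisions to reduce to a base case of size 1. The algorithm makes 3 recursive calls at each level.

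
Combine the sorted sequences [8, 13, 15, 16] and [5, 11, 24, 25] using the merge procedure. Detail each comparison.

Merging process:

Compare 8 vs 5: take 5 from right. Merged: [5]
Compare 8 vs 11: take 8 from left. Merged: [5, 8]
Compare 13 vs 11: take 11 from right. Merged: [5, 8, 11]
Compare 13 vs 24: take 13 from left. Merged: [5, 8, 11, 13]
Compare 15 vs 24: take 15 from left. Merged: [5, 8, 11, 13, 15]
Compare 16 vs 24: take 16 from left. Merged: [5, 8, 11, 13, 15, 16]
Append remaining from right: [24, 25]. Merged: [5, 8, 11, 13, 15, 16, 24, 25]

Final merged array: [5, 8, 11, 13, 15, 16, 24, 25]
Total comparisons: 6

The merged array is [5, 8, 11, 13, 15, 16, 24, 25], requiring 6 comparisons. The merge step runs in O(n) time where n is the total number of elements.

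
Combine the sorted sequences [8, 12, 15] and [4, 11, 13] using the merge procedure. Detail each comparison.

Merging process:

Compare 8 vs 4: take 4 from right. Merged: [4]
Compare 8 vs 11: take 8 from left. Merged: [4, 8]
Compare 12 vs 11: take 11 from right. Merged: [4, 8, 11]
Compare 12 vs 13: take 12 from left. Merged: [4, 8, 11, 12]
Compare 15 vs 13: take 13 from right. Merged: [4, 8, 11, 12, 13]
Append remaining from left: [15]. Merged: [4, 8, 11, 12, 13, 15]

Final merged array: [4, 8, 11, 12, 13, 15]
Total comparisons: 5

The merged array is [4, 8, 11, 12, 13, 15], requiring 5 comparisons. The merge step runs in O(n) time where n is the total number of elements.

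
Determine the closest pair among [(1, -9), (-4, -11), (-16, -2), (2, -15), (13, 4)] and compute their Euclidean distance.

Computing all pairwise distances among 5 points:

d((1, -9), (-4, -11)) = 5.3852 <-- minimum
d((1, -9), (-16, -2)) = 18.3848
d((1, -9), (2, -15)) = 6.0828
d((1, -9), (13, 4)) = 17.6918
d((-4, -11), (-16, -2)) = 15.0
d((-4, -11), (2, -15)) = 7.2111
d((-4, -11), (13, 4)) = 22.6716
d((-16, -2), (2, -15)) = 22.2036
d((-16, -2), (13, 4)) = 29.6142
d((2, -15), (13, 4)) = 21.9545

Closest pair: (1, -9) and (-4, -11) with distance 5.3852

The closest pair is (1, -9) and (-4, -11) with Euclidean distance 5.3852. For 5 points, brute-force pairwise comparison is shown above. For large n, the divide-and-conquer algorithm (sort by x, recurse on halves, check the dividing strip) achieves O(n log n).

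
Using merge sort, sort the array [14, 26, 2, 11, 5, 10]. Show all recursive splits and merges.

Merge sort trace:

Split: [14, 26, 2, 11, 5, 10] -> [14, 26, 2] and [11, 5, 10]
  Split: [14, 26, 2] -> [14] and [26, 2]
    Split: [26, 2] -> [26] and [2]
    Merge: [26] + [2] -> [2, 26]
  Merge: [14] + [2, 26] -> [2, 14, 26]
  Split: [11, 5, 10] -> [11] and [5, 10]
    Split: [5, 10] -> [5] and [10]
    Merge: [5] + [10] -> [5, 10]
  Merge: [11] + [5, 10] -> [5, 10, 11]
Merge: [2, 14, 26] + [5, 10, 11] -> [2, 5, 10, 11, 14, 26]

Final sorted array: [2, 5, 10, 11, 14, 26]

The merge sort proceeds by recursively splitting the array and merging sorted halves.
After all merges, the sorted array is [2, 5, 10, 11, 14, 26].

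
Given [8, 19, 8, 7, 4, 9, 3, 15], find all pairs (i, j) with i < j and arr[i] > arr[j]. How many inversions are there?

Finding inversions in [8, 19, 8, 7, 4, 9, 3, 15]:

(0, 3): arr[0]=8 > arr[3]=7
(0, 4): arr[0]=8 > arr[4]=4
(0, 6): arr[0]=8 > arr[6]=3
(1, 2): arr[1]=19 > arr[2]=8
(1, 3): arr[1]=19 > arr[3]=7
(1, 4): arr[1]=19 > arr[4]=4
(1, 5): arr[1]=19 > arr[5]=9
(1, 6): arr[1]=19 > arr[6]=3
(1, 7): arr[1]=19 > arr[7]=15
(2, 3): arr[2]=8 > arr[3]=7
(2, 4): arr[2]=8 > arr[4]=4
(2, 6): arr[2]=8 > arr[6]=3
(3, 4): arr[3]=7 > arr[4]=4
(3, 6): arr[3]=7 > arr[6]=3
(4, 6): arr[4]=4 > arr[6]=3
(5, 6): arr[5]=9 > arr[6]=3

Total inversions: 16

The array has 16 inversion(s): (0,3), (0,4), (0,6), (1,2), (1,3), (1,4), (1,5), (1,6), (1,7), (2,3), (2,4), (2,6), (3,4), (3,6), (4,6), (5,6). Each pair (i,j) satisfies i < j and arr[i] > arr[j].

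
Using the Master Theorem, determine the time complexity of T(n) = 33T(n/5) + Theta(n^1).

Master Theorem for T(n) = 33T(n/5) + O(n^1):

a = 33, b = 5, c = 1
log_b(a) = log_5(33) = 2.1725

Case 1: c = 1 < log_5(33) = 2.1725
T(n) = O(n^(log_5 33))

For T(n) = 33T(n/5) + O(n^1): log_5(33) = 2.1725. This is Case 1 of the Master Theorem (c < log_b(a), work dominated by leaves), giving O(n^(log_5 33)).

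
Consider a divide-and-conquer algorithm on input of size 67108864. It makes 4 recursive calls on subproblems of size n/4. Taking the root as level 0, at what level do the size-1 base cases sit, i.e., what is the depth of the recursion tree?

For divide and conquer with division factor 4:

Problem sizes at each level:
Level 0: 67108864
Level 1: 16777216
Level 2: 4194304
Level 3: 1048576
Level 4: 262144
Level 5: 65536
Level 6: 16384
Level 7: 4096
Level 8: 1024
Level 9: 256
Level 10: 64
Level 11: 16
Level 12: 4
Level 13: 1

The root is level 0 and the size-1 base case is level 13 (the tree spans levels 0 through 13, i.e. 14 levels counting the root), so the depth is the number of divisions: log_4(67108864) = 13

The recursion tree depth is log_4(67108864) = 13. At each level, the problem size is divided by 4, so it takes 13 divisions to reduce to a base case of size 1. The algorithm makes 4 recursive calls at each level.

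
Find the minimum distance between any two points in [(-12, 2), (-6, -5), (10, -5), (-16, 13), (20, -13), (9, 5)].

Computing all pairwise distances among 6 points:

d((-12, 2), (-6, -5)) = 9.2195 <-- minimum
d((-12, 2), (10, -5)) = 23.0868
d((-12, 2), (-16, 13)) = 11.7047
d((-12, 2), (20, -13)) = 35.3412
d((-12, 2), (9, 5)) = 21.2132
d((-6, -5), (10, -5)) = 16.0
d((-6, -5), (-16, 13)) = 20.5913
d((-6, -5), (20, -13)) = 27.2029
d((-6, -5), (9, 5)) = 18.0278
d((10, -5), (-16, 13)) = 31.6228
d((10, -5), (20, -13)) = 12.8062
d((10, -5), (9, 5)) = 10.0499
d((-16, 13), (20, -13)) = 44.4072
d((-16, 13), (9, 5)) = 26.2488
d((20, -13), (9, 5)) = 21.095

Closest pair: (-12, 2) and (-6, -5) with distance 9.2195

The closest pair is (-12, 2) and (-6, -5) with Euclidean distance 9.2195. For 6 points, brute-force pairwise comparison is shown above. For large n, the divide-and-conquer algorithm (sort by x, recurse on halves, check the dividing strip) achieves O(n log n).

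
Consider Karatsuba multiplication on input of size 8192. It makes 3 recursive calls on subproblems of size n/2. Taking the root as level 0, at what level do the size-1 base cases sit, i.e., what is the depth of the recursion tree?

For divide and conquer with division factor 2:

Problem sizes at each level:
Level 0: 8192
Level 1: 4096
Level 2: 2048
Level 3: 1024
Level 4: 512
Level 5: 256
Level 6: 128
Level 7: 64
Level 8: 32
Level 9: 16
Level 10: 8
Level 11: 4
Level 12: 2
Level 13: 1

The root is level 0 and the size-1 base case is level 13 (the tree spans levels 0 through 13, i.e. 14 levels counting the root), so the depth is the number of divisions: log_2(8192) = 13

The recursion tree depth is log_2(8192) = 13. At each level, the problem size is divided by 2, so it takes 13 divisions to reduce to a base case of size 1. The algorithm makes 3 recursive calls at each level.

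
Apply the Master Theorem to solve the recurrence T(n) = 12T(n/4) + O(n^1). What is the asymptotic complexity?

Master Theorem for T(n) = 12T(n/4) + O(n^1):

a = 12, b = 4, c = 1
log_b(a) = log_4(12) = 1.7925

Case 1: c = 1 < log_4(12) = 1.7925
T(n) = O(n^(log_4 12))

For T(n) = 12T(n/4) + O(n^1): log_4(12) = 1.7925. This is Case 1 of the Master Theorem (c < log_b(a), work dominated by leaves), giving O(n^(log_4 12)).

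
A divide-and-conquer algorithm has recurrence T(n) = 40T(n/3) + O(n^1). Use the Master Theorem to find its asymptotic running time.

Master Theorem for T(n) = 40T(n/3) + O(n^1):

a = 40, b = 3, c = 1
log_b(a) = log_3(40) = 3.3578

Case 1: c = 1 < log_3(40) = 3.3578
T(n) = O(n^(log_3 40))

For T(n) = 40T(n/3) + O(n^1): log_3(40) = 3.3578. This is Case 1 of the Master Theorem (c < log_b(a), work dominated by leaves), giving O(n^(log_3 40)).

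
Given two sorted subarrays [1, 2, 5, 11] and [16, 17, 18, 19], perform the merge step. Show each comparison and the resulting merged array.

Merging process:

Compare 1 vs 16: take 1 from left. Merged: [1]
Compare 2 vs 16: take 2 from left. Merged: [1, 2]
Compare 5 vs 16: take 5 from left. Merged: [1, 2, 5]
Compare 11 vs 16: take 11 from left. Merged: [1, 2, 5, 11]
Append remaining from right: [16, 17, 18, 19]. Merged: [1, 2, 5, 11, 16, 17, 18, 19]

Final merged array: [1, 2, 5, 11, 16, 17, 18, 19]
Total comparisons: 4

The merged array is [1, 2, 5, 11, 16, 17, 18, 19], requiring 4 comparisons. The merge step runs in O(n) time where n is the total number of elements.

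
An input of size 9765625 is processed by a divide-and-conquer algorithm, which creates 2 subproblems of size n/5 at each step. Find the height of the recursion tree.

For divide and conquer with division factor 5:

Problem sizes at each level:
Level 0: 9765625
Level 1: 1953125
Level 2: 390625
Level 3: 78125
Level 4: 15625
Level 5: 3125
Level 6: 625
Level 7: 125
Level 8: 25
Level 9: 5
Level 10: 1

The root is level 0 and the size-1 base case is level 10 (the tree spans levels 0 through 10, i.e. 11 levels counting the root), so the depth is the number of divisions: log_5(9765625) = 10

The recursion tree depth is log_5(9765625) = 10. At each level, the problem size is divided by 5, so it takes 10 divisions to reduce to a base case of size 1. The algorithm makes 2 recursive calls at each level.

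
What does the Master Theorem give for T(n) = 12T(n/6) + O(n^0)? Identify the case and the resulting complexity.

Master Theorem for T(n) = 12T(n/6) + O(n^0):

a = 12, b = 6, c = 0
log_b(a) = log_6(12) = 1.3869

Case 1: c = 0 < log_6(12) = 1.3869
T(n) = O(n^(log_6 12))

For T(n) = 12T(n/6) + O(n^0): log_6(12) = 1.3869. This is Case 1 of the Master Theorem (c < log_b(a), work dominated by leaves), giving O(n^(log_6 12)).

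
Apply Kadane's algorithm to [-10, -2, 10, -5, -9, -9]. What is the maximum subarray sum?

Using Kadane's algorithm on [-10, -2, 10, -5, -9, -9]:

Scanning through the array:
Position 1 (value -2): max_ending_here = -2, max_so_far = -2
Position 2 (value 10): max_ending_here = 10, max_so_far = 10
Position 3 (value -5): max_ending_here = 5, max_so_far = 10
Position 4 (value -9): max_ending_here = -4, max_so_far = 10
Position 5 (value -9): max_ending_here = -9, max_so_far = 10

Maximum subarray: [10]
Maximum sum: 10

The maximum subarray is [10] with sum 10. This subarray runs from index 2 to index 2.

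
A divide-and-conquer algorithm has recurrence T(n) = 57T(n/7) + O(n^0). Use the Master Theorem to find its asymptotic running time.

Master Theorem for T(n) = 57T(n/7) + O(n^0):

a = 57, b = 7, c = 0
log_b(a) = log_7(57) = 2.0777

Case 1: c = 0 < log_7(57) = 2.0777
T(n) = O(n^(log_7 57))

For T(n) = 57T(n/7) + O(n^0): log_7(57) = 2.0777. This is Case 1 of the Master Theorem (c < log_b(a), work dominated by leaves), giving O(n^(log_7 57)).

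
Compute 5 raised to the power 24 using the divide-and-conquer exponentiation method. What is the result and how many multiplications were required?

Computing 5^24 by squaring (build up from 5^1; each line after the first costs one multiplication):

5^1 = 5
5^2 = (5^1)^2 = 5^2 = 25
5^3 = 5 * 5^2 = 5 * 25 = 125
5^6 = (5^3)^2 = 125^2 = 15625
5^12 = (5^6)^2 = 15625^2 = 244140625
5^24 = (5^12)^2 = 244140625^2 = 59604644775390625

Result: 59604644775390625
Multiplications needed: 5 (5 lines after 5^1)

5^24 = 59604644775390625. Using exponentiation by squaring, this requires 5 multiplications. The key idea: if the exponent is even, square the half-power; if odd, multiply by the base once.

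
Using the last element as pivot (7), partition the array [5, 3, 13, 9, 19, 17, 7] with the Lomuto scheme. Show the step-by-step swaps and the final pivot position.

Lomuto partition with pivot = 7:

Initial array: [5, 3, 13, 9, 19, 17, 7]

arr[0]=5 <= 7: swap with position 0, array becomes [5, 3, 13, 9, 19, 17, 7]
arr[1]=3 <= 7: swap with position 1, array becomes [5, 3, 13, 9, 19, 17, 7]
arr[2]=13 > 7: no swap
arr[3]=9 > 7: no swap
arr[4]=19 > 7: no swap
arr[5]=17 > 7: no swap

Place pivot at position 2: [5, 3, 7, 9, 19, 17, 13]
Pivot position: 2

After partitioning with pivot 7, the array becomes [5, 3, 7, 9, 19, 17, 13]. The pivot is placed at index 2. All elements to the left of the pivot are <= 7, and all elements to the right are > 7.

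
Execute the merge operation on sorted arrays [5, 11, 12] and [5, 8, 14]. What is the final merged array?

Merging process:

Compare 5 vs 5: take 5 from left. Merged: [5]
Compare 11 vs 5: take 5 from right. Merged: [5, 5]
Compare 11 vs 8: take 8 from right. Merged: [5, 5, 8]
Compare 11 vs 14: take 11 from left. Merged: [5, 5, 8, 11]
Compare 12 vs 14: take 12 from left. Merged: [5, 5, 8, 11, 12]
Append remaining from right: [14]. Merged: [5, 5, 8, 11, 12, 14]

Final merged array: [5, 5, 8, 11, 12, 14]
Total comparisons: 5

The merged array is [5, 5, 8, 11, 12, 14], requiring 5 comparisons. The merge step runs in O(n) time where n is the total number of elements.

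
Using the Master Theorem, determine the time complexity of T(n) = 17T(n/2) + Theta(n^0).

Master Theorem for T(n) = 17T(n/2) + O(n^0):

a = 17, b = 2, c = 0
log_b(a) = log_2(17) = 4.0875

Case 1: c = 0 < log_2(17) = 4.0875
T(n) = O(n^(log_2 17))

For T(n) = 17T(n/2) + O(n^0): log_2(17) = 4.0875. This is Case 1 of the Master Theorem (c < log_b(a), work dominated by leaves), giving O(n^(log_2 17)).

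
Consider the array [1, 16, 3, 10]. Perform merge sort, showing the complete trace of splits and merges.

Merge sort trace:

Split: [1, 16, 3, 10] -> [1, 16] and [3, 10]
  Split: [1, 16] -> [1] and [16]
  Merge: [1] + [16] -> [1, 16]
  Split: [3, 10] -> [3] and [10]
  Merge: [3] + [10] -> [3, 10]
Merge: [1, 16] + [3, 10] -> [1, 3, 10, 16]

Final sorted array: [1, 3, 10, 16]

The merge sort proceeds by recursively splitting the array and merging sorted halves.
After all merges, the sorted array is [1, 3, 10, 16].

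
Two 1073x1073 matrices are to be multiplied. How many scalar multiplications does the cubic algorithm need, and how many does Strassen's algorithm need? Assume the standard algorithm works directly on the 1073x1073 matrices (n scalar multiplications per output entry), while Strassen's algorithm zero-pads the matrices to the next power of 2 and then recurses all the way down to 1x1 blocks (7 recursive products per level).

Matrix multiplication for 1073x1073 matrices:

Strassen's algorithm requires power-of-2 dimensions. Pad 1073x1073 to 2048x2048 (next power of 2).

Standard algorithm: 1073^3 = 1235376017 multiplications
Strassen's algorithm: 7^(log2(2048)) = 7^11 = 1977326743 multiplications
Difference: 1235376017 - 1977326743 = -741950726 (Strassen uses MORE here due to padding overhead — for small or just-over-power-of-2 n, padding can outweigh the per-level savings)

Standard: 1235376017 multiplications (1073^3). Strassen: 1977326743 multiplications (7^11, after padding to 2048x2048). Strassen reduces 8 recursive multiplications to 7 at each level.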